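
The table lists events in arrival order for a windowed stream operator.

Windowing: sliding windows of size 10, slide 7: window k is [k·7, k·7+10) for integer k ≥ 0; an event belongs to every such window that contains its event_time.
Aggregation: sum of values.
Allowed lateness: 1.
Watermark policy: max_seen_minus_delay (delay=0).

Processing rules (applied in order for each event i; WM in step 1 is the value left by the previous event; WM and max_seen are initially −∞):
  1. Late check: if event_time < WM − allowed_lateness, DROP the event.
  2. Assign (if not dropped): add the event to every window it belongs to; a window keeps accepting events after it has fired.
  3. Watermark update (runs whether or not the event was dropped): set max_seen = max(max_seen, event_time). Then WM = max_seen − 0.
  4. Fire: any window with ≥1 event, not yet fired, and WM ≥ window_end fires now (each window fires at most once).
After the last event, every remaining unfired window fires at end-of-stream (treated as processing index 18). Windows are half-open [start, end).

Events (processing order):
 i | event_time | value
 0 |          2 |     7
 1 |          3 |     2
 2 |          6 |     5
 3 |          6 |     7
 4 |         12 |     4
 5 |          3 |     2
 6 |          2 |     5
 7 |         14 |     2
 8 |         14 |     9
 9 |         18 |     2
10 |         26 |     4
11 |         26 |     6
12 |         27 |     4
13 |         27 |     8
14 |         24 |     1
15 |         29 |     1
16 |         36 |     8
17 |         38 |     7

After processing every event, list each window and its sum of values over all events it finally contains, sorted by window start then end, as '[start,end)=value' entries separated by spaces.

[0,10)=21 [7,17)=15 [14,24)=13 [21,31)=23 [28,38)=9 [35,45)=15

i=0 t=2 v=7: → [0,10); WM=2
i=1 t=3 v=2: → [0,10); WM=3
i=2 t=6 v=5: → [0,10); WM=6
i=3 t=6 v=7: → [0,10); WM=6
i=4 t=12 v=4: → [7,17); WM=12; [0,10) fires=21
i=5 t=3 v=2: DROP (t<12-1); WM=12
i=6 t=2 v=5: DROP (t<12-1); WM=12
i=7 t=14 v=2: → [14,24),[7,17); WM=14
i=8 t=14 v=9: → [14,24),[7,17); WM=14
i=9 t=18 v=2: → [14,24); WM=18; [7,17) fires=15
i=10 t=26 v=4: → [21,31); WM=26; [14,24) fires=13
i=11 t=26 v=6: → [21,31); WM=26
i=12 t=27 v=4: → [21,31); WM=27
i=13 t=27 v=8: → [21,31); WM=27
i=14 t=24 v=1: DROP (t<27-1); WM=27
i=15 t=29 v=1: → [28,38),[21,31); WM=29
i=16 t=36 v=8: → [35,45),[28,38); WM=36; [21,31) fires=23
i=17 t=38 v=7: → [35,45); WM=38; [28,38) fires=9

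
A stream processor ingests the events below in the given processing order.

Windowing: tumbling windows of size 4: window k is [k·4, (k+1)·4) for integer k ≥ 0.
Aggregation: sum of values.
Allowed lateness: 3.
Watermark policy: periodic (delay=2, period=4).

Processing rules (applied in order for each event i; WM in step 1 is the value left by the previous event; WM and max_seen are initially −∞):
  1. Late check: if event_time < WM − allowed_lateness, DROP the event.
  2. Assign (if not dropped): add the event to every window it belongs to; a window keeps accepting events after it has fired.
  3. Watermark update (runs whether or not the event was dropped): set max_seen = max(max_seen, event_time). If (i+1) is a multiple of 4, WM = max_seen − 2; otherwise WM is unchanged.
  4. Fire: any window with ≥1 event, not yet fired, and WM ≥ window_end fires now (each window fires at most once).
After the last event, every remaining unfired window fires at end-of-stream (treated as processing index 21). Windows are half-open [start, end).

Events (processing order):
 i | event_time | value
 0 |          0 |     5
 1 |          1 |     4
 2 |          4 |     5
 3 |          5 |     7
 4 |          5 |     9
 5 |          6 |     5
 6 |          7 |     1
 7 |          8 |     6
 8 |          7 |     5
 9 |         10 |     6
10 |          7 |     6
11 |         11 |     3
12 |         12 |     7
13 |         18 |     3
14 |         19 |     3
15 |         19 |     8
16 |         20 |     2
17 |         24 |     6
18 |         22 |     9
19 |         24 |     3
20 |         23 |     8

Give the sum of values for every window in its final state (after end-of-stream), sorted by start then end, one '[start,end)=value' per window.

[0,4)=9 [4,8)=38 [8,12)=15 [12,16)=7 [16,20)=14 [20,24)=19 [24,28)=9

i=0 t=0 v=5: → [0,4); WM=−∞
i=1 t=1 v=4: → [0,4); WM=−∞
i=2 t=4 v=5: → [4,8); WM=−∞
i=3 t=5 v=7: → [4,8); WM=3
i=4 t=5 v=9: → [4,8); WM=3
i=5 t=6 v=5: → [4,8); WM=3
i=6 t=7 v=1: → [4,8); WM=3
i=7 t=8 v=6: → [8,12); WM=6; [0,4) fires=9
i=8 t=7 v=5: → [4,8); WM=6
i=9 t=10 v=6: → [8,12); WM=6
i=10 t=7 v=6: → [4,8); WM=6
i=11 t=11 v=3: → [8,12); WM=9; [4,8) fires=38
i=12 t=12 v=7: → [12,16); WM=9
i=13 t=18 v=3: → [16,20); WM=9
i=14 t=19 v=3: → [16,20); WM=9
i=15 t=19 v=8: → [16,20); WM=17; [8,12) fires=15 [12,16) fires=7
i=16 t=20 v=2: → [20,24); WM=17
i=17 t=24 v=6: → [24,28); WM=17
i=18 t=22 v=9: → [20,24); WM=17
i=19 t=24 v=3: → [24,28); WM=22; [16,20) fires=14
i=20 t=23 v=8: → [20,24); WM=22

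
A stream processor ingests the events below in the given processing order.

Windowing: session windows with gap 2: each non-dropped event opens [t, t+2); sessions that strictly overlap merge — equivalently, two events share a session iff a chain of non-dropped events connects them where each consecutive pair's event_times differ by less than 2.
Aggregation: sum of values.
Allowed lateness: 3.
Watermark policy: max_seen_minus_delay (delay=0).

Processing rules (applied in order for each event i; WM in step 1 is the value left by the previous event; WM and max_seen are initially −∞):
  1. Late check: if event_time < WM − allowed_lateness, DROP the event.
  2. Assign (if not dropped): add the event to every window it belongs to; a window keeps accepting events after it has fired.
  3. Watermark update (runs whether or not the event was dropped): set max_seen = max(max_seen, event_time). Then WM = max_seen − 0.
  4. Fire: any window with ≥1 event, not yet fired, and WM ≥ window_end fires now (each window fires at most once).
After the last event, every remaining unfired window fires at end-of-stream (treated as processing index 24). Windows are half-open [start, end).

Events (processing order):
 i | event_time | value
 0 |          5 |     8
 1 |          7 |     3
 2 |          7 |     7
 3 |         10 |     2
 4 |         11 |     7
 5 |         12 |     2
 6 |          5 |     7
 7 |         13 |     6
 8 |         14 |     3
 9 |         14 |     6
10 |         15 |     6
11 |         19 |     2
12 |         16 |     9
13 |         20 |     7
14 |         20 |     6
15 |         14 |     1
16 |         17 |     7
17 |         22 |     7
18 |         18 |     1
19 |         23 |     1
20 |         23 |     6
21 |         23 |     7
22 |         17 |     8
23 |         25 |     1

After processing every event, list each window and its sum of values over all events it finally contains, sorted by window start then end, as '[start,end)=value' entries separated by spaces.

[5,7)=8 [7,9)=10 [10,19)=48 [19,22)=15 [22,25)=21 [25,27)=1

i=0 t=5 v=8: → [5,7); WM=5
i=1 t=7 v=3: → [7,9); WM=7
i=2 t=7 v=7: → [7,9); WM=7
i=3 t=10 v=2: → [10,12); WM=10
i=4 t=11 v=7: → [10,13); WM=11
i=5 t=12 v=2: → [10,14); WM=12
i=6 t=5 v=7: DROP (t<12-3); WM=12
i=7 t=13 v=6: → [10,15); WM=13
i=8 t=14 v=3: → [10,16); WM=14
i=9 t=14 v=6: → [10,16); WM=14
i=10 t=15 v=6: → [10,17); WM=15
i=11 t=19 v=2: → [19,21); WM=19
i=12 t=16 v=9: → [10,18); WM=19
i=13 t=20 v=7: → [19,22); WM=20
i=14 t=20 v=6: → [19,22); WM=20
i=15 t=14 v=1: DROP (t<20-3); WM=20
i=16 t=17 v=7: → [10,19); WM=20
i=17 t=22 v=7: → [22,24); WM=22
i=18 t=18 v=1: DROP (t<22-3); WM=22
i=19 t=23 v=1: → [22,25); WM=23
i=20 t=23 v=6: → [22,25); WM=23
i=21 t=23 v=7: → [22,25); WM=23
i=22 t=17 v=8: DROP (t<23-3); WM=23
i=23 t=25 v=1: → [25,27); WM=25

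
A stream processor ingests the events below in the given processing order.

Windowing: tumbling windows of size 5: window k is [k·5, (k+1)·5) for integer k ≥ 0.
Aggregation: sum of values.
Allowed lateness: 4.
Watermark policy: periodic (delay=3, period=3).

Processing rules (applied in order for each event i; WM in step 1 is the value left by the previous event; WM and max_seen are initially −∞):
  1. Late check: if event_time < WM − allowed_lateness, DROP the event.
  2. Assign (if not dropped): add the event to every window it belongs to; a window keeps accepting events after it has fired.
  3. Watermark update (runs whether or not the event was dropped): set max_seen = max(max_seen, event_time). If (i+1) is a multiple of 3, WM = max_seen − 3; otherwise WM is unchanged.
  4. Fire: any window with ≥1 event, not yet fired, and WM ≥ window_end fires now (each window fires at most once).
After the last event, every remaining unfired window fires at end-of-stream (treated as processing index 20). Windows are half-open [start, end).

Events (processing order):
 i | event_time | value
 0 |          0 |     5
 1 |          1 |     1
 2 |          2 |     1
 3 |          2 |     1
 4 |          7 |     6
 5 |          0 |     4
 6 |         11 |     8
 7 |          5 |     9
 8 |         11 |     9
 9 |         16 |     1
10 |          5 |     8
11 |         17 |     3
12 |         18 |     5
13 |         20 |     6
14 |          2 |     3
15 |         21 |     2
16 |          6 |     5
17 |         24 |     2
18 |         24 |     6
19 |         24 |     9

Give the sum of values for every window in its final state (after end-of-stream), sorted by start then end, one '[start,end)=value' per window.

[0,5)=12 [5,10)=23 [10,15)=17 [15,20)=9 [20,25)=25

i=0 t=0 v=5: → [0,5); WM=−∞
i=1 t=1 v=1: → [0,5); WM=−∞
i=2 t=2 v=1: → [0,5); WM=-1
i=3 t=2 v=1: → [0,5); WM=-1
i=4 t=7 v=6: → [5,10); WM=-1
i=5 t=0 v=4: → [0,5); WM=4
i=6 t=11 v=8: → [10,15); WM=4
i=7 t=5 v=9: → [5,10); WM=4
i=8 t=11 v=9: → [10,15); WM=8; [0,5) fires=12
i=9 t=16 v=1: → [15,20); WM=8
i=10 t=5 v=8: → [5,10); WM=8
i=11 t=17 v=3: → [15,20); WM=14; [5,10) fires=23
i=12 t=18 v=5: → [15,20); WM=14
i=13 t=20 v=6: → [20,25); WM=14
i=14 t=2 v=3: DROP (t<14-4); WM=17; [10,15) fires=17
i=15 t=21 v=2: → [20,25); WM=17
i=16 t=6 v=5: DROP (t<17-4); WM=17
i=17 t=24 v=2: → [20,25); WM=21; [15,20) fires=9
i=18 t=24 v=6: → [20,25); WM=21
i=19 t=24 v=9: → [20,25); WM=21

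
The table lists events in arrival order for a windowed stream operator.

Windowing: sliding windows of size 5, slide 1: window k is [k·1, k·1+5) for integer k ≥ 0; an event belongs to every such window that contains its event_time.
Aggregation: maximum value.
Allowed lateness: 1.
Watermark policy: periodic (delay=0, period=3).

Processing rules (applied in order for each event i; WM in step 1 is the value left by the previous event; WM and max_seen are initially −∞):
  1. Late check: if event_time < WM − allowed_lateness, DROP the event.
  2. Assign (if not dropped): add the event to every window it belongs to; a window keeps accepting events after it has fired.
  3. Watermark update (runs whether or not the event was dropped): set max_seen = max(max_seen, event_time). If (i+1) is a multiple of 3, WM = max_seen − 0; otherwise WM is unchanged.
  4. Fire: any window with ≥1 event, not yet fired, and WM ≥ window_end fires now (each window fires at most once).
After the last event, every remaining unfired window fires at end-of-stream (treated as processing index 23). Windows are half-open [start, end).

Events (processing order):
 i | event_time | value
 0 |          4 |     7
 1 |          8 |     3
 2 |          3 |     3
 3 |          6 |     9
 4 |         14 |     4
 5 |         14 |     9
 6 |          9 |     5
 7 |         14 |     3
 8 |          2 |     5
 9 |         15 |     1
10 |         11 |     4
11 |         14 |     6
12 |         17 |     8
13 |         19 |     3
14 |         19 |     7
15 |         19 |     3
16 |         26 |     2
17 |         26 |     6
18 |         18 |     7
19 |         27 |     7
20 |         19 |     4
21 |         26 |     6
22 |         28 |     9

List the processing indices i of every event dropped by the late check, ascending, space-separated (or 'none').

i=0 t=4 v=7: → [4,9),[3,8),[2,7),[1,6),[0,5); WM=−∞
i=1 t=8 v=3: → [8,13),[7,12),[6,11),[5,10),[4,9); WM=−∞
i=2 t=3 v=3: → [3,8),[2,7),[1,6),[0,5); WM=8; [0,5) fires=7 [1,6) fires=7 [2,7) fires=7 [3,8) fires=7
i=3 t=6 v=9: DROP (t<8-1); WM=8
i=4 t=14 v=4: → [14,19),[13,18),[12,17),[11,16),[10,15); WM=8
i=5 t=14 v=9: → [14,19),[13,18),[12,17),[11,16),[10,15); WM=14; [4,9) fires=7 [5,10) fires=3 [6,11) fires=3 [7,12) fires=3 [8,13) fires=3
i=6 t=9 v=5: DROP (t<14-1); WM=14
i=7 t=14 v=3: → [14,19),[13,18),[12,17),[11,16),[10,15); WM=14
i=8 t=2 v=5: DROP (t<14-1); WM=14
i=9 t=15 v=1: → [15,20),[14,19),[13,18),[12,17),[11,16); WM=14
i=10 t=11 v=4: DROP (t<14-1); WM=14
i=11 t=14 v=6: → [14,19),[13,18),[12,17),[11,16),[10,15); WM=15; [10,15) fires=9
i=12 t=17 v=8: → [17,22),[16,21),[15,20),[14,19),[13,18); WM=15
i=13 t=19 v=3: → [19,24),[18,23),[17,22),[16,21),[15,20); WM=15
i=14 t=19 v=7: → [19,24),[18,23),[17,22),[16,21),[15,20); WM=19; [11,16) fires=9 [12,17) fires=9 [13,18) fires=9 [14,19) fires=9
i=15 t=19 v=3: → [19,24),[18,23),[17,22),[16,21),[15,20); WM=19
i=16 t=26 v=2: → [26,31),[25,30),[24,29),[23,28),[22,27); WM=19
i=17 t=26 v=6: → [26,31),[25,30),[24,29),[23,28),[22,27); WM=26; [15,20) fires=8 [16,21) fires=8 [17,22) fires=8 [18,23) fires=7 [19,24) fires=7
i=18 t=18 v=7: DROP (t<26-1); WM=26
i=19 t=27 v=7: → [27,32),[26,31),[25,30),[24,29),[23,28); WM=26
i=20 t=19 v=4: DROP (t<26-1); WM=27; [22,27) fires=6
i=21 t=26 v=6: → [26,31),[25,30),[24,29),[23,28),[22,27); WM=27
i=22 t=28 v=9: → [28,33),[27,32),[26,31),[25,30),[24,29); WM=27

3 6 8 10 18 20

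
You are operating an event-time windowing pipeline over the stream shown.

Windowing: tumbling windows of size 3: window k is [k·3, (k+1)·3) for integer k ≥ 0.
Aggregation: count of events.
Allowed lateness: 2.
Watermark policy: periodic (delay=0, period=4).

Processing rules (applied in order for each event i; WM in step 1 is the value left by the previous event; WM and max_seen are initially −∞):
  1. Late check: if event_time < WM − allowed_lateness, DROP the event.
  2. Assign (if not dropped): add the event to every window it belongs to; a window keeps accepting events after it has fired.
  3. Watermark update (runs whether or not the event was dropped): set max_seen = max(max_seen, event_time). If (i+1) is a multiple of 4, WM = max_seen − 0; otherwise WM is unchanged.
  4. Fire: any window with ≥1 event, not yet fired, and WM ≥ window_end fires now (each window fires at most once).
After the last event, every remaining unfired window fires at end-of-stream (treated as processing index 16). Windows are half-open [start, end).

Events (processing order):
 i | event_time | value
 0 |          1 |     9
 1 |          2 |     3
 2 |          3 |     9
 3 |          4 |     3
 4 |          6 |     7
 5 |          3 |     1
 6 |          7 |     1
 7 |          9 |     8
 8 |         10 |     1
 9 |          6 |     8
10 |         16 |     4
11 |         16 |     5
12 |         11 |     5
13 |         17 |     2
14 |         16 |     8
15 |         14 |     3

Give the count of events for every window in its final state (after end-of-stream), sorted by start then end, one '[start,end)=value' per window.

[0,3)=2 [3,6)=3 [6,9)=2 [9,12)=2 [12,15)=1 [15,18)=4

i=0 t=1 v=9: → [0,3); WM=−∞
i=1 t=2 v=3: → [0,3); WM=−∞
i=2 t=3 v=9: → [3,6); WM=−∞
i=3 t=4 v=3: → [3,6); WM=4; [0,3) fires=2
i=4 t=6 v=7: → [6,9); WM=4
i=5 t=3 v=1: → [3,6); WM=4
i=6 t=7 v=1: → [6,9); WM=4
i=7 t=9 v=8: → [9,12); WM=9; [3,6) fires=3 [6,9) fires=2
i=8 t=10 v=1: → [9,12); WM=9
i=9 t=6 v=8: DROP (t<9-2); WM=9
i=10 t=16 v=4: → [15,18); WM=9
i=11 t=16 v=5: → [15,18); WM=16; [9,12) fires=2
i=12 t=11 v=5: DROP (t<16-2); WM=16
i=13 t=17 v=2: → [15,18); WM=16
i=14 t=16 v=8: → [15,18); WM=16
i=15 t=14 v=3: → [12,15); WM=17; [12,15) fires=1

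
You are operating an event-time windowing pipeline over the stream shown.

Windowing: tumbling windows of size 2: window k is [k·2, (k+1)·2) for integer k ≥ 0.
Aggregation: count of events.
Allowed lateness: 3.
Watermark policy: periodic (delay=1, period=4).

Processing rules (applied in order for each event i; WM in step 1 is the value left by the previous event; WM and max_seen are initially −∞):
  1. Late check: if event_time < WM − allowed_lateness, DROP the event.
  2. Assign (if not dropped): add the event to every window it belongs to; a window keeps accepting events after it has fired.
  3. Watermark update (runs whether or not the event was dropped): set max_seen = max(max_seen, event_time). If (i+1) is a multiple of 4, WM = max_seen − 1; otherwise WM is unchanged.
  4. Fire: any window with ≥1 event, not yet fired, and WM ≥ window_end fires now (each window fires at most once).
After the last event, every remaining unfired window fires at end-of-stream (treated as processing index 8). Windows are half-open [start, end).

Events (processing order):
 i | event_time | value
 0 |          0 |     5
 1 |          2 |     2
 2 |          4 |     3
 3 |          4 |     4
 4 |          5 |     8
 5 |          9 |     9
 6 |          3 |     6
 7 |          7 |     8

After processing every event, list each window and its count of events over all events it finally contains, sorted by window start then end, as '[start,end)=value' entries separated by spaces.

i=0 t=0 v=5: → [0,2); WM=−∞
i=1 t=2 v=2: → [2,4); WM=−∞
i=2 t=4 v=3: → [4,6); WM=−∞
i=3 t=4 v=4: → [4,6); WM=3; [0,2) fires=1
i=4 t=5 v=8: → [4,6); WM=3
i=5 t=9 v=9: → [8,10); WM=3
i=6 t=3 v=6: → [2,4); WM=3
i=7 t=7 v=8: → [6,8); WM=8; [2,4) fires=2 [4,6) fires=3 [6,8) fires=1

[0,2)=1 [2,4)=2 [4,6)=3 [6,8)=1 [8,10)=1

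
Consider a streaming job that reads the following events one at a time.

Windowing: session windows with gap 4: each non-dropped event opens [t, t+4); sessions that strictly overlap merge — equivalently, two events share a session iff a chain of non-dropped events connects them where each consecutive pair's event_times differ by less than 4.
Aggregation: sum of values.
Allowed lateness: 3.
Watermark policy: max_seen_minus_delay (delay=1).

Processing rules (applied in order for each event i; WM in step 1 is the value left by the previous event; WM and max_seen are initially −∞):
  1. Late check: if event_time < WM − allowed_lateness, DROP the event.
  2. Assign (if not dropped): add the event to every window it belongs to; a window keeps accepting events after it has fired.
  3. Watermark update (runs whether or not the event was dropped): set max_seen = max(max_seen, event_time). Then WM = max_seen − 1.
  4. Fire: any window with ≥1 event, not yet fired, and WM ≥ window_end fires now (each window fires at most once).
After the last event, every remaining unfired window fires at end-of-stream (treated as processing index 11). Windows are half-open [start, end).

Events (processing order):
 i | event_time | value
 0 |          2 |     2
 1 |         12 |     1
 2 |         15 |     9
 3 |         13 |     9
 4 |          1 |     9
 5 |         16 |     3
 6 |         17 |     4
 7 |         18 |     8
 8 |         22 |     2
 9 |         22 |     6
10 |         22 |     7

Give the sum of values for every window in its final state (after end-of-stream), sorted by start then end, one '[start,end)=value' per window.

i=0 t=2 v=2: → [2,6); WM=1
i=1 t=12 v=1: → [12,16); WM=11
i=2 t=15 v=9: → [12,19); WM=14
i=3 t=13 v=9: → [12,19); WM=14
i=4 t=1 v=9: DROP (t<14-3); WM=14
i=5 t=16 v=3: → [12,20); WM=15
i=6 t=17 v=4: → [12,21); WM=16
i=7 t=18 v=8: → [12,22); WM=17
i=8 t=22 v=2: → [22,26); WM=21
i=9 t=22 v=6: → [22,26); WM=21
i=10 t=22 v=7: → [22,26); WM=21

[2,6)=2 [12,22)=34 [22,26)=15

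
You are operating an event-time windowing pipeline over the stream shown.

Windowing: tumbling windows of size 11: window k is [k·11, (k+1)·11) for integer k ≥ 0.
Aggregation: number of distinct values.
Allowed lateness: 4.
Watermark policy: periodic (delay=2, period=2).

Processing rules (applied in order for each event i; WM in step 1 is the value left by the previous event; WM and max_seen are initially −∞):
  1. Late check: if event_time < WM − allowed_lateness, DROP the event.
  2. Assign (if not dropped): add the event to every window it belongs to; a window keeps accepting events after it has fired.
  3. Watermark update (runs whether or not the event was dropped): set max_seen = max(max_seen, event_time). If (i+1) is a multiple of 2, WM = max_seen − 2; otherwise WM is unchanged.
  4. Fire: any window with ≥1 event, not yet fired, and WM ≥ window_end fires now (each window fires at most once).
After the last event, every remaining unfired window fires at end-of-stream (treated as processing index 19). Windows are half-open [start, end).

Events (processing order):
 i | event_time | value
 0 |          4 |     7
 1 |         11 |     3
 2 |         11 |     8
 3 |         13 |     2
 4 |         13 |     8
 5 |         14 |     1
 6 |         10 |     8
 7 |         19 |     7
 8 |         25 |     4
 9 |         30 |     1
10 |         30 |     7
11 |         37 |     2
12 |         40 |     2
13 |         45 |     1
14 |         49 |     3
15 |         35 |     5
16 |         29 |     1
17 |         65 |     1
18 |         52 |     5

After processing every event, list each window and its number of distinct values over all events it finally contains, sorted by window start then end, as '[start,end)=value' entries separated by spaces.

[0,11)=2 [11,22)=5 [22,33)=3 [33,44)=1 [44,55)=2 [55,66)=1

i=0 t=4 v=7: → [0,11); WM=−∞
i=1 t=11 v=3: → [11,22); WM=9
i=2 t=11 v=8: → [11,22); WM=9
i=3 t=13 v=2: → [11,22); WM=11; [0,11) fires=1
i=4 t=13 v=8: → [11,22); WM=11
i=5 t=14 v=1: → [11,22); WM=12
i=6 t=10 v=8: → [0,11); WM=12
i=7 t=19 v=7: → [11,22); WM=17
i=8 t=25 v=4: → [22,33); WM=17
i=9 t=30 v=1: → [22,33); WM=28; [11,22) fires=5
i=10 t=30 v=7: → [22,33); WM=28
i=11 t=37 v=2: → [33,44); WM=35; [22,33) fires=3
i=12 t=40 v=2: → [33,44); WM=35
i=13 t=45 v=1: → [44,55); WM=43
i=14 t=49 v=3: → [44,55); WM=43
i=15 t=35 v=5: DROP (t<43-4); WM=47; [33,44) fires=1
i=16 t=29 v=1: DROP (t<47-4); WM=47
i=17 t=65 v=1: → [55,66); WM=63; [44,55) fires=2
i=18 t=52 v=5: DROP (t<63-4); WM=63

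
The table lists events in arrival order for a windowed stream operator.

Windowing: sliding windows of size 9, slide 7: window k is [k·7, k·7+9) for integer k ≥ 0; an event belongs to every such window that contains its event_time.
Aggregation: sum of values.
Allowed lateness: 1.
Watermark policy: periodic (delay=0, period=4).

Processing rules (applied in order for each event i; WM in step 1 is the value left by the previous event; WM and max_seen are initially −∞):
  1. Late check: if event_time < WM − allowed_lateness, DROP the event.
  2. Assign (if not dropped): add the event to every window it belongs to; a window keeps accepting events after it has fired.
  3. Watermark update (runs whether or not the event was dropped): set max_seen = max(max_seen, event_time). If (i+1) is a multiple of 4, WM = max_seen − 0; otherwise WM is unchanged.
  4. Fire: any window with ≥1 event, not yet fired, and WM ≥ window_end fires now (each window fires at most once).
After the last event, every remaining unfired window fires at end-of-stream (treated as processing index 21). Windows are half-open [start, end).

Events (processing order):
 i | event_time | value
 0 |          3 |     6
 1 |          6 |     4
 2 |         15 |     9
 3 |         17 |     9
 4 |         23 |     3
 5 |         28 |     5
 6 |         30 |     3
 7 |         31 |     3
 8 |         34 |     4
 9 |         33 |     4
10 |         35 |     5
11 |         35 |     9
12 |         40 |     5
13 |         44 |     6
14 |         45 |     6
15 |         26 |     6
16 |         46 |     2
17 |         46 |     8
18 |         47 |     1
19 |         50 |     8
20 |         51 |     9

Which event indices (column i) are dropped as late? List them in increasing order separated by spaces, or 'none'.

15

i=0 t=3 v=6: → [0,9); WM=−∞
i=1 t=6 v=4: → [0,9); WM=−∞
i=2 t=15 v=9: → [14,23),[7,16); WM=−∞
i=3 t=17 v=9: → [14,23); WM=17; [0,9) fires=10 [7,16) fires=9
i=4 t=23 v=3: → [21,30); WM=17
i=5 t=28 v=5: → [28,37),[21,30); WM=17
i=6 t=30 v=3: → [28,37); WM=17
i=7 t=31 v=3: → [28,37); WM=31; [14,23) fires=18 [21,30) fires=8
i=8 t=34 v=4: → [28,37); WM=31
i=9 t=33 v=4: → [28,37); WM=31
i=10 t=35 v=5: → [35,44),[28,37); WM=31
i=11 t=35 v=9: → [35,44),[28,37); WM=35
i=12 t=40 v=5: → [35,44); WM=35
i=13 t=44 v=6: → [42,51); WM=35
i=14 t=45 v=6: → [42,51); WM=35
i=15 t=26 v=6: DROP (t<35-1); WM=45; [28,37) fires=33 [35,44) fires=19
i=16 t=46 v=2: → [42,51); WM=45
i=17 t=46 v=8: → [42,51); WM=45
i=18 t=47 v=1: → [42,51); WM=45
i=19 t=50 v=8: → [49,58),[42,51); WM=50
i=20 t=51 v=9: → [49,58); WM=50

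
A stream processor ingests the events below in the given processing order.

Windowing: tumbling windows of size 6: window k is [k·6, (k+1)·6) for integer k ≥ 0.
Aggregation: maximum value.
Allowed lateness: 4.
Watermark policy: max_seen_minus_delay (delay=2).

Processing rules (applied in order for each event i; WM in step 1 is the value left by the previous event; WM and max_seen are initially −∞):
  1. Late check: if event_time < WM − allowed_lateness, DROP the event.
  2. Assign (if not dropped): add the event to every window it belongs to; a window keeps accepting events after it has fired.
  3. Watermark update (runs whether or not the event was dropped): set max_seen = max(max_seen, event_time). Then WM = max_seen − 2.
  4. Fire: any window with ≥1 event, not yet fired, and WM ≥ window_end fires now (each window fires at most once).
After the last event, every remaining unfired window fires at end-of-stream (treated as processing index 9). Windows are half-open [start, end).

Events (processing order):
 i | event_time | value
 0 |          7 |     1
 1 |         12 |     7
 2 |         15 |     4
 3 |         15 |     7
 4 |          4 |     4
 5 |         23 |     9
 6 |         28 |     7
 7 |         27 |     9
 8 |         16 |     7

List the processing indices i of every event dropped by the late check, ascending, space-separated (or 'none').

4 8

i=0 t=7 v=1: → [6,12); WM=5
i=1 t=12 v=7: → [12,18); WM=10
i=2 t=15 v=4: → [12,18); WM=13; [6,12) fires=1
i=3 t=15 v=7: → [12,18); WM=13
i=4 t=4 v=4: DROP (t<13-4); WM=13
i=5 t=23 v=9: → [18,24); WM=21; [12,18) fires=7
i=6 t=28 v=7: → [24,30); WM=26; [18,24) fires=9
i=7 t=27 v=9: → [24,30); WM=26
i=8 t=16 v=7: DROP (t<26-4); WM=26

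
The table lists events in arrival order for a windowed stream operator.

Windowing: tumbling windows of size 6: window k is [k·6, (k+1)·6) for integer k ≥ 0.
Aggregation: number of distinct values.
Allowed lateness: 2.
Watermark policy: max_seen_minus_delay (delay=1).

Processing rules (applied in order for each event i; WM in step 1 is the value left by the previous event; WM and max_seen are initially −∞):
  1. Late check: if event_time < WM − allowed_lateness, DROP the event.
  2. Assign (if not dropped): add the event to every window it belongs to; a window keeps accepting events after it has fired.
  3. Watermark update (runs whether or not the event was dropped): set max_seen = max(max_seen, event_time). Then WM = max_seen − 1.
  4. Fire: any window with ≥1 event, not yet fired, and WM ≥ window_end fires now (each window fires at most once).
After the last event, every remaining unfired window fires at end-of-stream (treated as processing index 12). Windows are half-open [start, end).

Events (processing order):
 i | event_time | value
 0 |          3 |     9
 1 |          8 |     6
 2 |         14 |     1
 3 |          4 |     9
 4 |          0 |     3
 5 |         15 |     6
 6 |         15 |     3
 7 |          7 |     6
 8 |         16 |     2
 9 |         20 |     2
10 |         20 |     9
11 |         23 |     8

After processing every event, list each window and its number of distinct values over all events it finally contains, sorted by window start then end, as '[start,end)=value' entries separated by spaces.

[0,6)=1 [6,12)=1 [12,18)=4 [18,24)=3

i=0 t=3 v=9: → [0,6); WM=2
i=1 t=8 v=6: → [6,12); WM=7; [0,6) fires=1
i=2 t=14 v=1: → [12,18); WM=13; [6,12) fires=1
i=3 t=4 v=9: DROP (t<13-2); WM=13
i=4 t=0 v=3: DROP (t<13-2); WM=13
i=5 t=15 v=6: → [12,18); WM=14
i=6 t=15 v=3: → [12,18); WM=14
i=7 t=7 v=6: DROP (t<14-2); WM=14
i=8 t=16 v=2: → [12,18); WM=15
i=9 t=20 v=2: → [18,24); WM=19; [12,18) fires=4
i=10 t=20 v=9: → [18,24); WM=19
i=11 t=23 v=8: → [18,24); WM=22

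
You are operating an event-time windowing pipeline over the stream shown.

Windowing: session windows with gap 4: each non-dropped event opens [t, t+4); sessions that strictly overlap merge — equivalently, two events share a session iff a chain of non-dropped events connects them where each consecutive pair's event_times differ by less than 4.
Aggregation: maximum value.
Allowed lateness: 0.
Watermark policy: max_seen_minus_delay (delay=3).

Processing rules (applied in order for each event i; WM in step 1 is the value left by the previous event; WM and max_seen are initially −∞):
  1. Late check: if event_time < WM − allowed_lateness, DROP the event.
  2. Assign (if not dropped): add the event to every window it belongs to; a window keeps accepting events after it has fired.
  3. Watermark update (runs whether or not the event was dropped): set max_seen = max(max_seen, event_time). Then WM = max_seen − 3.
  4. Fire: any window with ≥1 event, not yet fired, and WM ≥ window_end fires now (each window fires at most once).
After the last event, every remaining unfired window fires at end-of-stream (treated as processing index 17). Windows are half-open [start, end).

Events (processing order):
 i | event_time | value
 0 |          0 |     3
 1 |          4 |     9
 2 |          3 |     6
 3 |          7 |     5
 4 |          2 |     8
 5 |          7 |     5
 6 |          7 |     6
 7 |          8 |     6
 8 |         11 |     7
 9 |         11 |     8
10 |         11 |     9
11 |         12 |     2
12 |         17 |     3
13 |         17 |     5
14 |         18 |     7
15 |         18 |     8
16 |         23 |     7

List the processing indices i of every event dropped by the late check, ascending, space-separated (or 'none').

i=0 t=0 v=3: → [0,4); WM=-3
i=1 t=4 v=9: → [4,8); WM=1
i=2 t=3 v=6: → [0,8); WM=1
i=3 t=7 v=5: → [0,11); WM=4
i=4 t=2 v=8: DROP (t<4-0); WM=4
i=5 t=7 v=5: → [0,11); WM=4
i=6 t=7 v=6: → [0,11); WM=4
i=7 t=8 v=6: → [0,12); WM=5
i=8 t=11 v=7: → [0,15); WM=8
i=9 t=11 v=8: → [0,15); WM=8
i=10 t=11 v=9: → [0,15); WM=8
i=11 t=12 v=2: → [0,16); WM=9
i=12 t=17 v=3: → [17,21); WM=14
i=13 t=17 v=5: → [17,21); WM=14
i=14 t=18 v=7: → [17,22); WM=15
i=15 t=18 v=8: → [17,22); WM=15
i=16 t=23 v=7: → [23,27); WM=20

4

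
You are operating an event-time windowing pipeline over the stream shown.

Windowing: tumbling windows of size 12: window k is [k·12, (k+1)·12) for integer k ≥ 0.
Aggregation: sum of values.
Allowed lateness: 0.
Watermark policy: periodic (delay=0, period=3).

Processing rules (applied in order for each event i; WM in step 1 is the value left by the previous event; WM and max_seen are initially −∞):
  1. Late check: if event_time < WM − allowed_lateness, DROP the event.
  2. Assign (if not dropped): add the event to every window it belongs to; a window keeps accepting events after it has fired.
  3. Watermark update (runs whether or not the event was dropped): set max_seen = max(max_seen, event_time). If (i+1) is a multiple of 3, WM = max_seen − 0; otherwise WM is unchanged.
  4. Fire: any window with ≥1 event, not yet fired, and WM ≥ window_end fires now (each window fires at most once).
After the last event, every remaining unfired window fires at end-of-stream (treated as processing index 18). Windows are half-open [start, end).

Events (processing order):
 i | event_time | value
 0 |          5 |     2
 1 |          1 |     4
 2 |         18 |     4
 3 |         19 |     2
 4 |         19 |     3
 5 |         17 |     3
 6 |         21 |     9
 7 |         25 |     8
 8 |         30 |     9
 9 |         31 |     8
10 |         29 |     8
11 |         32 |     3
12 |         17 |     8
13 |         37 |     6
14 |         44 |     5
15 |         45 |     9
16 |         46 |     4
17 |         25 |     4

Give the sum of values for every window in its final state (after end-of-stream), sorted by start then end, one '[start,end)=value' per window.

[0,12)=6 [12,24)=18 [24,36)=28 [36,48)=24

i=0 t=5 v=2: → [0,12); WM=−∞
i=1 t=1 v=4: → [0,12); WM=−∞
i=2 t=18 v=4: → [12,24); WM=18; [0,12) fires=6
i=3 t=19 v=2: → [12,24); WM=18
i=4 t=19 v=3: → [12,24); WM=18
i=5 t=17 v=3: DROP (t<18-0); WM=19
i=6 t=21 v=9: → [12,24); WM=19
i=7 t=25 v=8: → [24,36); WM=19
i=8 t=30 v=9: → [24,36); WM=30; [12,24) fires=18
i=9 t=31 v=8: → [24,36); WM=30
i=10 t=29 v=8: DROP (t<30-0); WM=30
i=11 t=32 v=3: → [24,36); WM=32
i=12 t=17 v=8: DROP (t<32-0); WM=32
i=13 t=37 v=6: → [36,48); WM=32
i=14 t=44 v=5: → [36,48); WM=44; [24,36) fires=28
i=15 t=45 v=9: → [36,48); WM=44
i=16 t=46 v=4: → [36,48); WM=44
i=17 t=25 v=4: DROP (t<44-0); WM=46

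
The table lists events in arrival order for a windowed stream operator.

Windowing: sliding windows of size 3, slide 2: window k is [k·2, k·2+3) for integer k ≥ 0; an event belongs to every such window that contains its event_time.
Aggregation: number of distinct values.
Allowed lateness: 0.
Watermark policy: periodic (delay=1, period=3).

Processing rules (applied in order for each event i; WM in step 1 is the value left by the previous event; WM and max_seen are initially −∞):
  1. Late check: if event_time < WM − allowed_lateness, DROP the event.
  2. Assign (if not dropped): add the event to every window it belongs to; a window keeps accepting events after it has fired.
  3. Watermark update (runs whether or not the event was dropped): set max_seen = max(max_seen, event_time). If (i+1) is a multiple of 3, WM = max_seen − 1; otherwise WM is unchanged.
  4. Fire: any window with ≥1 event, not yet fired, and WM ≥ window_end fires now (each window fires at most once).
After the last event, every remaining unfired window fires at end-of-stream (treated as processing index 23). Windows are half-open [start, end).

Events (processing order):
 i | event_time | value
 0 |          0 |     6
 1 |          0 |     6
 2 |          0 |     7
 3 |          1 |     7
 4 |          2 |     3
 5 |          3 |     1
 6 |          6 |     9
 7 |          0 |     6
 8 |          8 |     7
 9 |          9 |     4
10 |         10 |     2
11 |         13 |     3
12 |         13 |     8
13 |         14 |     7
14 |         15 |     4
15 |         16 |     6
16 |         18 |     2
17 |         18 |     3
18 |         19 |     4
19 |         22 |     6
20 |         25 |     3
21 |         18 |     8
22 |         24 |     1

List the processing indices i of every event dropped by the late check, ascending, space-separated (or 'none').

7 21

i=0 t=0 v=6: → [0,3); WM=−∞
i=1 t=0 v=6: → [0,3); WM=−∞
i=2 t=0 v=7: → [0,3); WM=-1
i=3 t=1 v=7: → [0,3); WM=-1
i=4 t=2 v=3: → [2,5),[0,3); WM=-1
i=5 t=3 v=1: → [2,5); WM=2
i=6 t=6 v=9: → [6,9),[4,7); WM=2
i=7 t=0 v=6: DROP (t<2-0); WM=2
i=8 t=8 v=7: → [8,11),[6,9); WM=7; [0,3) fires=3 [2,5) fires=2 [4,7) fires=1
i=9 t=9 v=4: → [8,11); WM=7
i=10 t=10 v=2: → [10,13),[8,11); WM=7
i=11 t=13 v=3: → [12,15); WM=12; [6,9) fires=2 [8,11) fires=3
i=12 t=13 v=8: → [12,15); WM=12
i=13 t=14 v=7: → [14,17),[12,15); WM=12
i=14 t=15 v=4: → [14,17); WM=14; [10,13) fires=1
i=15 t=16 v=6: → [16,19),[14,17); WM=14
i=16 t=18 v=2: → [18,21),[16,19); WM=14
i=17 t=18 v=3: → [18,21),[16,19); WM=17; [12,15) fires=3 [14,17) fires=3
i=18 t=19 v=4: → [18,21); WM=17
i=19 t=22 v=6: → [22,25),[20,23); WM=17
i=20 t=25 v=3: → [24,27); WM=24; [16,19) fires=3 [18,21) fires=3 [20,23) fires=1
i=21 t=18 v=8: DROP (t<24-0); WM=24
i=22 t=24 v=1: → [24,27),[22,25); WM=24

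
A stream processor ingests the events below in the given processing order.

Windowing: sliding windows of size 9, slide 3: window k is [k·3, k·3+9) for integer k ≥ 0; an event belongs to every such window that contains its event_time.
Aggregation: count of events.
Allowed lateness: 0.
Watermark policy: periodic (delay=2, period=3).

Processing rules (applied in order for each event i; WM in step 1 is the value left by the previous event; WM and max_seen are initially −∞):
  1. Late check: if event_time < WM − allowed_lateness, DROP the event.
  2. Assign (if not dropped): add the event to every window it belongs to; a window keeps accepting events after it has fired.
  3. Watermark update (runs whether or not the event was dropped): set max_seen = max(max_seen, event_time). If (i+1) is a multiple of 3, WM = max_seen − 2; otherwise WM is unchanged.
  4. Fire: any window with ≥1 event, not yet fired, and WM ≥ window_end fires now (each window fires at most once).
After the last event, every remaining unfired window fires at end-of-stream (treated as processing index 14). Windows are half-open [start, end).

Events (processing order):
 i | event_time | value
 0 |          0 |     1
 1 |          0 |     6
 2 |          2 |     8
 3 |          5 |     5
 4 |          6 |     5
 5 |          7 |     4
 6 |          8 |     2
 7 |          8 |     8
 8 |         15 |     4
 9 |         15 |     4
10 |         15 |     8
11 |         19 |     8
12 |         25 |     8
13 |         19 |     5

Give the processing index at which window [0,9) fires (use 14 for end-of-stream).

i=0 t=0 v=1: → [0,9); WM=−∞
i=1 t=0 v=6: → [0,9); WM=−∞
i=2 t=2 v=8: → [0,9); WM=0
i=3 t=5 v=5: → [3,12),[0,9); WM=0
i=4 t=6 v=5: → [6,15),[3,12),[0,9); WM=0
i=5 t=7 v=4: → [6,15),[3,12),[0,9); WM=5
i=6 t=8 v=2: → [6,15),[3,12),[0,9); WM=5
i=7 t=8 v=8: → [6,15),[3,12),[0,9); WM=5
i=8 t=15 v=4: → [15,24),[12,21),[9,18); WM=13; [0,9) fires=8 [3,12) fires=5
i=9 t=15 v=4: → [15,24),[12,21),[9,18); WM=13
i=10 t=15 v=8: → [15,24),[12,21),[9,18); WM=13
i=11 t=19 v=8: → [18,27),[15,24),[12,21); WM=17; [6,15) fires=4
i=12 t=25 v=8: → [24,33),[21,30),[18,27); WM=17
i=13 t=19 v=5: → [18,27),[15,24),[12,21); WM=17

8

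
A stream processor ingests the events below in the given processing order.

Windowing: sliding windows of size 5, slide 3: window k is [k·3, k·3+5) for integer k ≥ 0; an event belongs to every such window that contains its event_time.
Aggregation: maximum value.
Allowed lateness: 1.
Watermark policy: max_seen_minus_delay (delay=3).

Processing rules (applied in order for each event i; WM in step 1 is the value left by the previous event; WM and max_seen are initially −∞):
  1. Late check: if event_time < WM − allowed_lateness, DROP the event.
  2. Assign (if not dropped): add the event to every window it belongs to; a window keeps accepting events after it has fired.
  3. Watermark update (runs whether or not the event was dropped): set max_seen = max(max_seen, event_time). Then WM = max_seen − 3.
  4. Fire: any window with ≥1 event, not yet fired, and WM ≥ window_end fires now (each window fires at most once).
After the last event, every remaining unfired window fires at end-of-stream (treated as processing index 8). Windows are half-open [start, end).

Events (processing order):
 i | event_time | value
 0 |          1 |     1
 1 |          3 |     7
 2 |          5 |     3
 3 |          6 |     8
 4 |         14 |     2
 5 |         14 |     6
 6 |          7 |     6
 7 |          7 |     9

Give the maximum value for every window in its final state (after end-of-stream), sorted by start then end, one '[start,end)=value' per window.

[0,5)=7 [3,8)=8 [6,11)=8 [12,17)=6

i=0 t=1 v=1: → [0,5); WM=-2
i=1 t=3 v=7: → [3,8),[0,5); WM=0
i=2 t=5 v=3: → [3,8); WM=2
i=3 t=6 v=8: → [6,11),[3,8); WM=3
i=4 t=14 v=2: → [12,17); WM=11; [0,5) fires=7 [3,8) fires=8 [6,11) fires=8
i=5 t=14 v=6: → [12,17); WM=11
i=6 t=7 v=6: DROP (t<11-1); WM=11
i=7 t=7 v=9: DROP (t<11-1); WM=11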